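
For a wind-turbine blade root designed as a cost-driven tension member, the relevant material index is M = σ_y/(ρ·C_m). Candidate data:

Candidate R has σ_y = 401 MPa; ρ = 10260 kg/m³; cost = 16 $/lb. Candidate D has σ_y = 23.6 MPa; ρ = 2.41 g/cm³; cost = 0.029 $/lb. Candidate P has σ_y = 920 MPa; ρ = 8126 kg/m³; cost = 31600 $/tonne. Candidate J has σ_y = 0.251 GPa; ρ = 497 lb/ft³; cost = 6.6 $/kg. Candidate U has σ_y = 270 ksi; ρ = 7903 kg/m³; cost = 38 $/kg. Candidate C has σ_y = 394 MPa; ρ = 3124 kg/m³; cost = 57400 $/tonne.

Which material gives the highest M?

After converting to SI:
  candidate R: σ_y = 401.0 MPa, ρ = 10260 kg/m³, cost = 35.27 $/kg
  candidate D: σ_y = 23.60 MPa, ρ = 2410 kg/m³, cost = 0.06393 $/kg
  candidate P: σ_y = 920.0 MPa, ρ = 8126 kg/m³, cost = 31.60 $/kg
  candidate J: σ_y = 251.0 MPa, ρ = 7961 kg/m³, cost = 6.600 $/kg
  candidate U: σ_y = 1862 MPa, ρ = 7903 kg/m³, cost = 38.00 $/kg
  candidate C: σ_y = 394.0 MPa, ρ = 3124 kg/m³, cost = 57.40 $/kg
  candidate D: M = 153 kN·m per $
  candidate U: M = 6.20 kN·m per $
  candidate J: M = 4.78 kN·m per $
  candidate P: M = 3.58 kN·m per $
  candidate C: M = 2.20 kN·m per $
  candidate R: M = 1.11 kN·m per $
Candidate D ranks first.

candidate D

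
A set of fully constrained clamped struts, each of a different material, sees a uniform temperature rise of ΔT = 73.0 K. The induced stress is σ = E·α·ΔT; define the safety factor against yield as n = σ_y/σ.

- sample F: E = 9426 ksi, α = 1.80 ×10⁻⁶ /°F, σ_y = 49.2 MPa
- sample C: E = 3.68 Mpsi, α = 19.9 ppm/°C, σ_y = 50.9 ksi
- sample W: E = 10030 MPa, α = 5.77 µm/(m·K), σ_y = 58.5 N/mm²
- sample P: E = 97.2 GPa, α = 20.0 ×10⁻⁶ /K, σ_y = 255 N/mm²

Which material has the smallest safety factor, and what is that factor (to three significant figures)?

sample P, n = 1.80

With everything in SI (GPa, ×10⁻⁶/K, MPa):
  sample F: E = 64.99, α = 3.24, σ_y = 49.20 → σ = 15.4 MPa, n = 3.20
  sample C: E = 25.37, α = 19.9, σ_y = 350.9 → σ = 36.9 MPa, n = 9.52
  sample W: E = 10.03, α = 5.77, σ_y = 58.50 → σ = 4.22 MPa, n = 13.8
  sample P: E = 97.20, α = 20.0, σ_y = 255.0 → σ = 142 MPa, n = 1.80
The minimum is sample P at n = 1.80.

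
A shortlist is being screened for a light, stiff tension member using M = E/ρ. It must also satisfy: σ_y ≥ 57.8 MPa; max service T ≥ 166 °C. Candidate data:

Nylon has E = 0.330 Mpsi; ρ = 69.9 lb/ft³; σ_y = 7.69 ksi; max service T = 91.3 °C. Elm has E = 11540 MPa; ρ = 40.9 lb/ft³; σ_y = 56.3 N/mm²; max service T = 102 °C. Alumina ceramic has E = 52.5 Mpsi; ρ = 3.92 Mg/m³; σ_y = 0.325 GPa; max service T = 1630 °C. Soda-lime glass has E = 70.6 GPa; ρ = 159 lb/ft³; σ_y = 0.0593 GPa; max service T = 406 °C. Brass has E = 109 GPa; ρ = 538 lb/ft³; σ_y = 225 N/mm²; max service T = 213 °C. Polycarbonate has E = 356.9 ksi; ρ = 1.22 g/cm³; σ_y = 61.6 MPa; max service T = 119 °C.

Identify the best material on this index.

alumina ceramic

Screen on constraints: σ_y ≥ 57.8 MPa; max service T ≥ 166 °C. Survivors: alumina ceramic, soda-lime glass, brass.
Convert each candidate to consistent units, then evaluate M:
  alumina ceramic: E = 362.0 GPa, ρ = 3920 kg/m³
  soda-lime glass: E = 70.60 GPa, ρ = 2547 kg/m³
  brass: E = 109.0 GPa, ρ = 8618 kg/m³
  alumina ceramic: M = 92.3 MN·m/kg
  soda-lime glass: M = 27.7 MN·m/kg
  brass: M = 12.6 MN·m/kg
Alumina ceramic has the largest M.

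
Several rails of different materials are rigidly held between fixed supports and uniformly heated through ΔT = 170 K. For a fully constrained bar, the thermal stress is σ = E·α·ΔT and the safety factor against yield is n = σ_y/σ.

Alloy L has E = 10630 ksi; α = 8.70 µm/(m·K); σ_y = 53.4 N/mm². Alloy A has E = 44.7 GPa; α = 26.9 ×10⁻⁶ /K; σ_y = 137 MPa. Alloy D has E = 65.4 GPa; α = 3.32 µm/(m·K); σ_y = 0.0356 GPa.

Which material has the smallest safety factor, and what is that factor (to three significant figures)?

alloy L, n = 0.493

In consistent units (E in GPa, α in ×10⁻⁶/K, σ_y in MPa):
  alloy L: E = 73.29, α = 8.70, σ_y = 53.40 → σ = 108 MPa, n = 0.493
  alloy A: E = 44.70, α = 26.9, σ_y = 137.0 → σ = 204 MPa, n = 0.670
  alloy D: E = 65.40, α = 3.32, σ_y = 35.60 → σ = 36.9 MPa, n = 0.964
Alloy L has the lowest safety factor, n = 0.493.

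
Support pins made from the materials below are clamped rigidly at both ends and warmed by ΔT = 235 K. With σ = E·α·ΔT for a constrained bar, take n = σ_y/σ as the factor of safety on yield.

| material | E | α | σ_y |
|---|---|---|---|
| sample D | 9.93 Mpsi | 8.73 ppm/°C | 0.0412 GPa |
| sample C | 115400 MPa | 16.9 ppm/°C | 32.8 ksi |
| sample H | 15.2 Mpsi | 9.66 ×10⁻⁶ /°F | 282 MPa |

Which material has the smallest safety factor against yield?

In consistent units (E in GPa, α in ×10⁻⁶/K, σ_y in MPa):
  sample D: E = 68.46, α = 8.73, σ_y = 41.20 → σ = 140 MPa, n = 0.293
  sample C: E = 115.4, α = 16.9, σ_y = 226.1 → σ = 458 MPa, n = 0.493
  sample H: E = 104.8, α = 17.4, σ_y = 282.0 → σ = 428 MPa, n = 0.659
The minimum is sample D at n = 0.293.

sample D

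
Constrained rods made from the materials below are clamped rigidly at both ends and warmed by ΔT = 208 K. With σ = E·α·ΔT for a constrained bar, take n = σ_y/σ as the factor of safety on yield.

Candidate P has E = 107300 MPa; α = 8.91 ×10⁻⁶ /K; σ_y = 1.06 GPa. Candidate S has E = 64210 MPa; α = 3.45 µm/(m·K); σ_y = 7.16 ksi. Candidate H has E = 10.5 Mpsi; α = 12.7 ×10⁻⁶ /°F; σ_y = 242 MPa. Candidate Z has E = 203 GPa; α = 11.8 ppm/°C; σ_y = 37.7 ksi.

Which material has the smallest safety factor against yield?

candidate Z

In consistent units (E in GPa, α in ×10⁻⁶/K, σ_y in MPa):
  candidate P: E = 107.3, α = 8.91, σ_y = 1060 → σ = 199 MPa, n = 5.33
  candidate S: E = 64.21, α = 3.45, σ_y = 49.37 → σ = 46.1 MPa, n = 1.07
  candidate H: E = 72.39, α = 22.9, σ_y = 242.0 → σ = 344 MPa, n = 0.703
  candidate Z: E = 203.0, α = 11.8, σ_y = 259.9 → σ = 498 MPa, n = 0.522
Candidate Z has the lowest safety factor, n = 0.522.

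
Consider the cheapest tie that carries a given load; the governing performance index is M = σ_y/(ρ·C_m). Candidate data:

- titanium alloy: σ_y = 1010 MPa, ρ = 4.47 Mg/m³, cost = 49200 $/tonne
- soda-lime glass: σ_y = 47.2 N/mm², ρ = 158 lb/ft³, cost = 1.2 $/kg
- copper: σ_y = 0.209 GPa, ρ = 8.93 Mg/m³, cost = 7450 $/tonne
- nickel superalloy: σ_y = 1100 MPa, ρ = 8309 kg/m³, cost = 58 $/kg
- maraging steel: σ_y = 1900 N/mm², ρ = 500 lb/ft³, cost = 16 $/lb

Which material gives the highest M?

soda-lime glass

After converting to SI:
  titanium alloy: σ_y = 1010 MPa, ρ = 4470 kg/m³, cost = 49.20 $/kg
  soda-lime glass: σ_y = 47.20 MPa, ρ = 2531 kg/m³, cost = 1.200 $/kg
  copper: σ_y = 209.0 MPa, ρ = 8930 kg/m³, cost = 7.450 $/kg
  nickel superalloy: σ_y = 1100 MPa, ρ = 8309 kg/m³, cost = 58.00 $/kg
  maraging steel: σ_y = 1900 MPa, ρ = 8009 kg/m³, cost = 35.27 $/kg
  soda-lime glass: M = 15.5 kN·m per $
  maraging steel: M = 6.73 kN·m per $
  titanium alloy: M = 4.59 kN·m per $
  copper: M = 3.14 kN·m per $
  nickel superalloy: M = 2.28 kN·m per $
Highest index: soda-lime glass.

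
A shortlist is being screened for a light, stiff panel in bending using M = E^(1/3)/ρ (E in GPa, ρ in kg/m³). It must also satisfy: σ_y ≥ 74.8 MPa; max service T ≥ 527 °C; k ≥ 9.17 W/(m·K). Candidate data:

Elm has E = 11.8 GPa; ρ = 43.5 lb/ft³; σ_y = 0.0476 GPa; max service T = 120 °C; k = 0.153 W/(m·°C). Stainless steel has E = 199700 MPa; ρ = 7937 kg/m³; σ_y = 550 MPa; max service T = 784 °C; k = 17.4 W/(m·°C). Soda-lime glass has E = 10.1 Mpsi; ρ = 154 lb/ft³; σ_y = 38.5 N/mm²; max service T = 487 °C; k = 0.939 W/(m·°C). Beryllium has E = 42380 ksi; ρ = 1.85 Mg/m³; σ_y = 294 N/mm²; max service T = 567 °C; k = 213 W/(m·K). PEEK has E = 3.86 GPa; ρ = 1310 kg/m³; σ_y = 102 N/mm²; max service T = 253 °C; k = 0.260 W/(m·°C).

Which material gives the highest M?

beryllium

Screen on constraints: σ_y ≥ 74.8 MPa; max service T ≥ 527 °C; k ≥ 9.17 W/(m·K). Survivors: stainless steel, beryllium.
Normalizing units and computing the index:
  stainless steel: E = 199.7 GPa, ρ = 7937 kg/m³
  beryllium: E = 292.2 GPa, ρ = 1850 kg/m³
  beryllium: M = 3.59×10⁻³
  stainless steel: M = 0.736×10⁻³
Highest index: beryllium.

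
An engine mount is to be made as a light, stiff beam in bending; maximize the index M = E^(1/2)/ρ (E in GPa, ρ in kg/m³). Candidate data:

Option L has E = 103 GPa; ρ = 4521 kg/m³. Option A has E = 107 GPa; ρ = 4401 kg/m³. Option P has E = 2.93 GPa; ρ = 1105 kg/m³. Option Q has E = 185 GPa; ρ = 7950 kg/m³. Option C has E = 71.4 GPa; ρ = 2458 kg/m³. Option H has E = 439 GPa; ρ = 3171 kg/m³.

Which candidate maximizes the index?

option H

Computing M directly (units already consistent):
  option H: M = 6.61×10⁻³
  option C: M = 3.44×10⁻³
  option A: M = 2.35×10⁻³
  option L: M = 2.24×10⁻³
  option Q: M = 1.71×10⁻³
  option P: M = 1.55×10⁻³
Option H ranks first.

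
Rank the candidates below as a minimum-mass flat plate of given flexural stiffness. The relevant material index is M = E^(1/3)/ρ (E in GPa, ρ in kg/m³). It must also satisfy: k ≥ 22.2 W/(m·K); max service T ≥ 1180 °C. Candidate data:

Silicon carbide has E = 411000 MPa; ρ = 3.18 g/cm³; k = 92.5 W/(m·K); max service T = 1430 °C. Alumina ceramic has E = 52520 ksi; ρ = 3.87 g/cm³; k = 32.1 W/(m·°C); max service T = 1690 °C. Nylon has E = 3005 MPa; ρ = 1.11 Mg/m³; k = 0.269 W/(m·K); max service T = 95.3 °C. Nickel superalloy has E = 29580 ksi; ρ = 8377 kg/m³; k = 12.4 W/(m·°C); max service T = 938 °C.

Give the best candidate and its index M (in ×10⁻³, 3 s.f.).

Screen on constraints: k ≥ 22.2 W/(m·K); max service T ≥ 1180 °C. Survivors: silicon carbide, alumina ceramic.
Putting every candidate on a common basis:
  silicon carbide: E = 411.0 GPa, ρ = 3180 kg/m³
  alumina ceramic: E = 362.1 GPa, ρ = 3870 kg/m³
  silicon carbide: M = 2.34×10⁻³
  alumina ceramic: M = 1.84×10⁻³
Highest index: silicon carbide.

silicon carbide, M = 2.34×10⁻³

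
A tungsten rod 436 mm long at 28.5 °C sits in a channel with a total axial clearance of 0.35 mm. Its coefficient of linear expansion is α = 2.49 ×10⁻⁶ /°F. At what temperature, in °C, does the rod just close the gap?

208 °C

α = 2.49×10⁻⁶/°F × 9/5 = 4.48×10⁻⁶/K.
α·L₀·ΔT = 0.35 mm ⇒ ΔT = 0.35 / (4.48×10⁻⁶ × 436.0) = 179.1 K.
T = 28.5 + 179.1 = 207.6 °C.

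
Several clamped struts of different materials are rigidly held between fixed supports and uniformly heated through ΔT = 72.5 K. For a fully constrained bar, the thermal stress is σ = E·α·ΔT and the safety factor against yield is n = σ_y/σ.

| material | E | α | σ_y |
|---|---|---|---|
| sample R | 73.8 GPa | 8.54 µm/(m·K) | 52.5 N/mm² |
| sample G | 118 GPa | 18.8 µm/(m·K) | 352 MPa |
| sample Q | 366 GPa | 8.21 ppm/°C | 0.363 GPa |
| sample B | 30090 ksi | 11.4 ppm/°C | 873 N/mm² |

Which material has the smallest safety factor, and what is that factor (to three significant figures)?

sample R, n = 1.15

With everything in SI (GPa, ×10⁻⁶/K, MPa):
  sample R: E = 73.80, α = 8.54, σ_y = 52.50 → σ = 45.7 MPa, n = 1.15
  sample G: E = 118.0, α = 18.8, σ_y = 352.0 → σ = 161 MPa, n = 2.19
  sample Q: E = 366.0, α = 8.21, σ_y = 363.0 → σ = 218 MPa, n = 1.67
  sample B: E = 207.5, α = 11.4, σ_y = 873.0 → σ = 171 MPa, n = 5.09
Smallest n: sample R with n = 1.15.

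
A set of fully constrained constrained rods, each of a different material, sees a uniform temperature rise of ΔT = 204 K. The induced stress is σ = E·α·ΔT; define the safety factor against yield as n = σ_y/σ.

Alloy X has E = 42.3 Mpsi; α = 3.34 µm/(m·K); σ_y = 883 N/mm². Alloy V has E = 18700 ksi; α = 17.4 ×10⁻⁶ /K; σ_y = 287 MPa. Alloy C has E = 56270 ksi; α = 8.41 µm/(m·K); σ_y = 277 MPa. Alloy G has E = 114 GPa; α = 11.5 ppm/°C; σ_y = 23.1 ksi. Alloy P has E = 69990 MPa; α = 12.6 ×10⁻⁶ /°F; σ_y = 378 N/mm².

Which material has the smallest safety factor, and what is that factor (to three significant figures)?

alloy C, n = 0.416

In consistent units (E in GPa, α in ×10⁻⁶/K, σ_y in MPa):
  alloy X: E = 291.6, α = 3.34, σ_y = 883.0 → σ = 199 MPa, n = 4.44
  alloy V: E = 128.9, α = 17.4, σ_y = 287.0 → σ = 458 MPa, n = 0.627
  alloy C: E = 388.0, α = 8.41, σ_y = 277.0 → σ = 666 MPa, n = 0.416
  alloy G: E = 114.0, α = 11.5, σ_y = 159.3 → σ = 267 MPa, n = 0.596
  alloy P: E = 69.99, α = 22.7, σ_y = 378.0 → σ = 324 MPa, n = 1.17
The minimum is alloy C at n = 0.416.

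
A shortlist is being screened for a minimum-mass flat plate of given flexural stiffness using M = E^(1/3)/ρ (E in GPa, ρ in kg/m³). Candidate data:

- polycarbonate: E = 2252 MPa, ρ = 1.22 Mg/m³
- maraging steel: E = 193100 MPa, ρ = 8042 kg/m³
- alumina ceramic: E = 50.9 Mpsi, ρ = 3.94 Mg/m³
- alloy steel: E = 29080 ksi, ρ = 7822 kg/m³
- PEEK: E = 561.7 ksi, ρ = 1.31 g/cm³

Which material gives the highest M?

In SI units:
  polycarbonate: E = 2.252 GPa, ρ = 1220 kg/m³
  maraging steel: E = 193.1 GPa, ρ = 8042 kg/m³
  alumina ceramic: E = 350.9 GPa, ρ = 3940 kg/m³
  alloy steel: E = 200.5 GPa, ρ = 7822 kg/m³
  PEEK: E = 3.873 GPa, ρ = 1310 kg/m³
  alumina ceramic: M = 1.79×10⁻³
  PEEK: M = 1.20×10⁻³
  polycarbonate: M = 1.07×10⁻³
  alloy steel: M = 0.748×10⁻³
  maraging steel: M = 0.719×10⁻³
Highest index: alumina ceramic.

alumina ceramic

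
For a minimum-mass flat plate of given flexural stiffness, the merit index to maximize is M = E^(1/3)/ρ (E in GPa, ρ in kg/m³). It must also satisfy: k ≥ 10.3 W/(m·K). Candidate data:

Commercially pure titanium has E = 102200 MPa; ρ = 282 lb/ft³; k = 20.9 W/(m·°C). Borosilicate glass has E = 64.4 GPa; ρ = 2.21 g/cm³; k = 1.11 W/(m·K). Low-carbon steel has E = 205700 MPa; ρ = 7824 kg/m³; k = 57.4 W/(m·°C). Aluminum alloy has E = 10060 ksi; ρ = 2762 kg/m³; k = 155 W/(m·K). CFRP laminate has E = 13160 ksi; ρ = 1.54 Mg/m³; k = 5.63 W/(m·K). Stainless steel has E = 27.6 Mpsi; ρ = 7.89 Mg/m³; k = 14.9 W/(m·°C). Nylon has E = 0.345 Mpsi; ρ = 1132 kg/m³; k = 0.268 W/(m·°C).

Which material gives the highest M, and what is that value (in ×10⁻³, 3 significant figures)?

Screen on constraints: k ≥ 10.3 W/(m·K). Survivors: commercially pure titanium, low-carbon steel, aluminum alloy, stainless steel.
After converting to SI:
  commercially pure titanium: E = 102.2 GPa, ρ = 4517 kg/m³
  low-carbon steel: E = 205.7 GPa, ρ = 7824 kg/m³
  aluminum alloy: E = 69.36 GPa, ρ = 2762 kg/m³
  stainless steel: E = 190.3 GPa, ρ = 7890 kg/m³
  aluminum alloy: M = 1.49×10⁻³
  commercially pure titanium: M = 1.04×10⁻³
  low-carbon steel: M = 0.754×10⁻³
  stainless steel: M = 0.729×10⁻³
The maximum is for aluminum alloy.

aluminum alloy, M = 1.49×10⁻³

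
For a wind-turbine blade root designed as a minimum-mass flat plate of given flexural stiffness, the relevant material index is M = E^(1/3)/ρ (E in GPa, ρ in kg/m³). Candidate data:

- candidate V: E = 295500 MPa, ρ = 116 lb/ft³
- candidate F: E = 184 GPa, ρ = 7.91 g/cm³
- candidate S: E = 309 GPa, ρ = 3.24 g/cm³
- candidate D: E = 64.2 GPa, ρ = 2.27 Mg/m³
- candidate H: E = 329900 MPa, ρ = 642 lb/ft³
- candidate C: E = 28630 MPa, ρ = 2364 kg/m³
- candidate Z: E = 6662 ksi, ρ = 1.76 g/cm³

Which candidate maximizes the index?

candidate V

In SI units:
  candidate V: E = 295.5 GPa, ρ = 1858 kg/m³
  candidate F: E = 184.0 GPa, ρ = 7910 kg/m³
  candidate S: E = 309.0 GPa, ρ = 3240 kg/m³
  candidate D: E = 64.20 GPa, ρ = 2270 kg/m³
  candidate H: E = 329.9 GPa, ρ = 10280 kg/m³
  candidate C: E = 28.63 GPa, ρ = 2364 kg/m³
  candidate Z: E = 45.93 GPa, ρ = 1760 kg/m³
  candidate V: M = 3.58×10⁻³
  candidate S: M = 2.09×10⁻³
  candidate Z: M = 2.03×10⁻³
  candidate D: M = 1.76×10⁻³
  candidate C: M = 1.29×10⁻³
  candidate F: M = 0.719×10⁻³
  candidate H: M = 0.672×10⁻³
Candidate V has the largest M.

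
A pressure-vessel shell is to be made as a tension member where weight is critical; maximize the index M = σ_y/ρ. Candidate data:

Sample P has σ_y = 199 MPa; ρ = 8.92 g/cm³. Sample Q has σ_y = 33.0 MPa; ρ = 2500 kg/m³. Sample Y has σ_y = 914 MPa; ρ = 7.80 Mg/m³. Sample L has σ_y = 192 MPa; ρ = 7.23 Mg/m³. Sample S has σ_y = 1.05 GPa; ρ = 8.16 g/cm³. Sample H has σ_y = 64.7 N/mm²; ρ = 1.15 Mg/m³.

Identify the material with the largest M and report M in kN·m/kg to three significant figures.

Normalizing units and computing the index:
  sample P: σ_y = 199.0 MPa, ρ = 8920 kg/m³
  sample Q: σ_y = 33.00 MPa, ρ = 2500 kg/m³
  sample Y: σ_y = 914.0 MPa, ρ = 7800 kg/m³
  sample L: σ_y = 192.0 MPa, ρ = 7230 kg/m³
  sample S: σ_y = 1050 MPa, ρ = 8160 kg/m³
  sample H: σ_y = 64.70 MPa, ρ = 1150 kg/m³
  sample S: M = 129 kN·m/kg
  sample Y: M = 117 kN·m/kg
  sample H: M = 56.3 kN·m/kg
  sample L: M = 26.6 kN·m/kg
  sample P: M = 22.3 kN·m/kg
  sample Q: M = 13.2 kN·m/kg
Sample S ranks first.

sample S, M = 129 kN·m/kg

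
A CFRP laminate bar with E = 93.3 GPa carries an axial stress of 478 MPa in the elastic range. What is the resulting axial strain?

ε = σ/E = 478 / 93300 = 5.12×10⁻³.

5.12×10⁻³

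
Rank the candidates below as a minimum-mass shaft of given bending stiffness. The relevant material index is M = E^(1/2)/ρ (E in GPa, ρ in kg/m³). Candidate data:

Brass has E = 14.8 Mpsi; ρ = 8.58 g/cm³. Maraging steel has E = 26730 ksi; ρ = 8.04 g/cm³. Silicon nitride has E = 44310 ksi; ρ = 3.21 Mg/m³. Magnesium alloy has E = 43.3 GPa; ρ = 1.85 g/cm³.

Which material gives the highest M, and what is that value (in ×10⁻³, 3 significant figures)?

silicon nitride, M = 5.45×10⁻³

In SI units:
  brass: E = 102.0 GPa, ρ = 8580 kg/m³
  maraging steel: E = 184.3 GPa, ρ = 8040 kg/m³
  silicon nitride: E = 305.5 GPa, ρ = 3210 kg/m³
  magnesium alloy: E = 43.30 GPa, ρ = 1850 kg/m³
  silicon nitride: M = 5.45×10⁻³
  magnesium alloy: M = 3.56×10⁻³
  maraging steel: M = 1.69×10⁻³
  brass: M = 1.18×10⁻³
Silicon nitride ranks first.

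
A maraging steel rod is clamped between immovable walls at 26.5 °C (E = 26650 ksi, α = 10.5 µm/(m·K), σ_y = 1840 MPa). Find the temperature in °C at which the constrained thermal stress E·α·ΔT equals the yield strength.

980 °C

E = 26650 ksi = 183.7 GPa.
E·α·ΔT = 1840 MPa ⇒ ΔT = 1840 / (183.7×10³ × 10.5×10⁻⁶) = 953.7 K.
T = 26.5 + 953.7 = 980.2 °C.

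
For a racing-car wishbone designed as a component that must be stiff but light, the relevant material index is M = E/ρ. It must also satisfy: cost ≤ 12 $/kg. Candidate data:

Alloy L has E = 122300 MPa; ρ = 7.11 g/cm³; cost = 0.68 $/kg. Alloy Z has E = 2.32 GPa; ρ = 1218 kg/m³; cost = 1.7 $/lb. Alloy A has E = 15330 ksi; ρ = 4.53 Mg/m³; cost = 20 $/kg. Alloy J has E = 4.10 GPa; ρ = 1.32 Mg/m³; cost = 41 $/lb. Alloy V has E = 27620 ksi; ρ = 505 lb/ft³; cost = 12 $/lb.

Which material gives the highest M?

Screen on constraints: cost ≤ 12 $/kg. Survivors: alloy L, alloy Z.
Normalizing units and computing the index:
  alloy L: E = 122.3 GPa, ρ = 7110 kg/m³
  alloy Z: E = 2.320 GPa, ρ = 1218 kg/m³
  alloy L: M = 17.2 MN·m/kg
  alloy Z: M = 1.90 MN·m/kg
Alloy L has the largest M.

alloy L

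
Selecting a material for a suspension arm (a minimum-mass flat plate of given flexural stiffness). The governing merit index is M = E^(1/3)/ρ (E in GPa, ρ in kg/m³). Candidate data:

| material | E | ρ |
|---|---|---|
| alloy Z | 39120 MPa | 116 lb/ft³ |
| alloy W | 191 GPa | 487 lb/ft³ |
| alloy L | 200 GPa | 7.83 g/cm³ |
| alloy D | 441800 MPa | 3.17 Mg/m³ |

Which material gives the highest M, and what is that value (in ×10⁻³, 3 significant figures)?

alloy D, M = 2.40×10⁻³

After converting to SI:
  alloy Z: E = 39.12 GPa, ρ = 1858 kg/m³
  alloy W: E = 191.0 GPa, ρ = 7801 kg/m³
  alloy L: E = 200.0 GPa, ρ = 7830 kg/m³
  alloy D: E = 441.8 GPa, ρ = 3170 kg/m³
  alloy D: M = 2.40×10⁻³
  alloy Z: M = 1.83×10⁻³
  alloy L: M = 0.747×10⁻³
  alloy W: M = 0.738×10⁻³
The maximum is for alloy D.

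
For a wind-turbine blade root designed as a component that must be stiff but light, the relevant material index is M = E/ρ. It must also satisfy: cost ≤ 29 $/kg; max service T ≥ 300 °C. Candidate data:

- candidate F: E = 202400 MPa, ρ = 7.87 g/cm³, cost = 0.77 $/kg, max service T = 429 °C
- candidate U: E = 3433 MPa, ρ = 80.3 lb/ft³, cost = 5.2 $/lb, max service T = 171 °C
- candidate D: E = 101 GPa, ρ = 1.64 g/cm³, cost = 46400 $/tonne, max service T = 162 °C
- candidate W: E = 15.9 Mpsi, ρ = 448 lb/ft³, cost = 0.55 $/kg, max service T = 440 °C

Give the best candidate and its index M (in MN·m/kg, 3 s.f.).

candidate F, M = 25.7 MN·m/kg

Screen on constraints: cost ≤ 29 $/kg; max service T ≥ 300 °C. Survivors: candidate F, candidate W.
After converting to SI:
  candidate F: E = 202.4 GPa, ρ = 7870 kg/m³
  candidate W: E = 109.6 GPa, ρ = 7176 kg/m³
  candidate F: M = 25.7 MN·m/kg
  candidate W: M = 15.3 MN·m/kg
Candidate F has the largest M.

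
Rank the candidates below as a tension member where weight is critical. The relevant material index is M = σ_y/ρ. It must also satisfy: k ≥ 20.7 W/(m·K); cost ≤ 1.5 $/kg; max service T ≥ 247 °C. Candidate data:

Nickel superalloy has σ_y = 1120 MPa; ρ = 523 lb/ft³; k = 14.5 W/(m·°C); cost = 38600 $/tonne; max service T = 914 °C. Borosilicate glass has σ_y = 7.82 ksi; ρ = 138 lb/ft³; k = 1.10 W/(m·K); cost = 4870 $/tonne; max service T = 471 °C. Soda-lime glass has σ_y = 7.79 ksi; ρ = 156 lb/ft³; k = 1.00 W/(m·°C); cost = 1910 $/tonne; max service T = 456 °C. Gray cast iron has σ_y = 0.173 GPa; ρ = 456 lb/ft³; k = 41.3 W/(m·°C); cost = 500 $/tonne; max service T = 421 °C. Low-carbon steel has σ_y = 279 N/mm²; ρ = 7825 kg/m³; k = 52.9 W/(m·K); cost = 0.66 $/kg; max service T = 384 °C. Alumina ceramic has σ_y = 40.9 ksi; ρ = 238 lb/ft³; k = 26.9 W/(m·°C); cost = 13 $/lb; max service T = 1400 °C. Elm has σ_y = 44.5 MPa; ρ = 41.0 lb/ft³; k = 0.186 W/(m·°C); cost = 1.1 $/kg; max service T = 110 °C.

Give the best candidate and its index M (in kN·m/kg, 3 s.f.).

Screen on constraints: k ≥ 20.7 W/(m·K); cost ≤ 1.5 $/kg; max service T ≥ 247 °C. Survivors: gray cast iron, low-carbon steel.
Normalizing units and computing the index:
  gray cast iron: σ_y = 173.0 MPa, ρ = 7304 kg/m³
  low-carbon steel: σ_y = 279.0 MPa, ρ = 7825 kg/m³
  low-carbon steel: M = 35.7 kN·m/kg
  gray cast iron: M = 23.7 kN·m/kg
Low-carbon steel ranks first.

low-carbon steel, M = 35.7 kN·m/kg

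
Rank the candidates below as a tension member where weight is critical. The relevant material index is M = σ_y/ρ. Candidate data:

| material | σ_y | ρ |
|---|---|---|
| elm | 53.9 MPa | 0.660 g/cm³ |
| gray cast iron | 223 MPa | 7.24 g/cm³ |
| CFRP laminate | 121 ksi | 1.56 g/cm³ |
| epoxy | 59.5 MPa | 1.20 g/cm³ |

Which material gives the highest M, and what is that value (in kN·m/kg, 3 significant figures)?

CFRP laminate, M = 535 kN·m/kg

Putting every candidate on a common basis:
  elm: σ_y = 53.90 MPa, ρ = 660.0 kg/m³
  gray cast iron: σ_y = 223.0 MPa, ρ = 7240 kg/m³
  CFRP laminate: σ_y = 834.3 MPa, ρ = 1560 kg/m³
  epoxy: σ_y = 59.50 MPa, ρ = 1200 kg/m³
  CFRP laminate: M = 535 kN·m/kg
  elm: M = 81.7 kN·m/kg
  epoxy: M = 49.6 kN·m/kg
  gray cast iron: M = 30.8 kN·m/kg
Highest index: CFRP laminate.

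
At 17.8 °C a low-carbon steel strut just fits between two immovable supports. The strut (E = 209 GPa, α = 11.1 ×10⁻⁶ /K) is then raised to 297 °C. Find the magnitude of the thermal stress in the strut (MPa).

648 MPa

ΔT = 279.2 K. Constrained thermal stress σ = E·α·ΔT = 209.0×10³ MPa × 11.1×10⁻⁶ × 279.2 = 648 MPa (compressive).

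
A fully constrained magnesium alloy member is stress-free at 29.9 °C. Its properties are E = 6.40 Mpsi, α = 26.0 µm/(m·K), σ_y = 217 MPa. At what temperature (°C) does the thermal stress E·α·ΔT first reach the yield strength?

219 °C

E = 6.40 Mpsi = 44.13 GPa.
E·α·ΔT = 217.0 MPa ⇒ ΔT = 217.0 / (44.13×10³ × 26.0×10⁻⁶) = 189.1 K.
T = 29.9 + 189.1 = 219.0 °C.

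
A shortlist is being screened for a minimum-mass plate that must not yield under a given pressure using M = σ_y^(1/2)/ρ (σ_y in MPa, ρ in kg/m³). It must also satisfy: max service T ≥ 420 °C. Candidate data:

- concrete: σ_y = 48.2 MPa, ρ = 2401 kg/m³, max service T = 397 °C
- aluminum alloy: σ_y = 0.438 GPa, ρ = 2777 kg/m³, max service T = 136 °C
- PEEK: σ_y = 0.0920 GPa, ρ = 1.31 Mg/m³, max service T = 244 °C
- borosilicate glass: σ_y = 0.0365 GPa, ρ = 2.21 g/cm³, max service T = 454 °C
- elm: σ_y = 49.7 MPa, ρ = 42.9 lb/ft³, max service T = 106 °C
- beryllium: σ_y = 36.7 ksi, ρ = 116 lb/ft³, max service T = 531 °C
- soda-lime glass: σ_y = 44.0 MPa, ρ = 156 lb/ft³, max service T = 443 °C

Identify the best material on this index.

Screen on constraints: max service T ≥ 420 °C. Survivors: borosilicate glass, beryllium, soda-lime glass.
After converting to SI:
  borosilicate glass: σ_y = 36.50 MPa, ρ = 2210 kg/m³
  beryllium: σ_y = 253.0 MPa, ρ = 1858 kg/m³
  soda-lime glass: σ_y = 44.00 MPa, ρ = 2499 kg/m³
  beryllium: M = 8.56×10⁻³
  borosilicate glass: M = 2.73×10⁻³
  soda-lime glass: M = 2.65×10⁻³
Beryllium ranks first.

beryllium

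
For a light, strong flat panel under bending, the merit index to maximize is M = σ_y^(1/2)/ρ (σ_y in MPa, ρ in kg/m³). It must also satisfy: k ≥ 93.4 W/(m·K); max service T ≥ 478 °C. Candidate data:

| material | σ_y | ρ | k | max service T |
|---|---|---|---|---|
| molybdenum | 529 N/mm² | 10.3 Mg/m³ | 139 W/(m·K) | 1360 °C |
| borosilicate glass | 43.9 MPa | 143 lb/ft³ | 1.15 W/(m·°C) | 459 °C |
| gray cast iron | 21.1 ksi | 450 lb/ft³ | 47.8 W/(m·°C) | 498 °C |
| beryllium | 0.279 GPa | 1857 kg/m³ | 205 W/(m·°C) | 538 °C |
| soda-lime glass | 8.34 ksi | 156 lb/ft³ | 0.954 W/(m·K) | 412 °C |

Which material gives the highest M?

beryllium

Screen on constraints: k ≥ 93.4 W/(m·K); max service T ≥ 478 °C. Survivors: molybdenum, beryllium.
In SI units:
  molybdenum: σ_y = 529.0 MPa, ρ = 10300 kg/m³
  beryllium: σ_y = 279.0 MPa, ρ = 1857 kg/m³
  beryllium: M = 8.99×10⁻³
  molybdenum: M = 2.23×10⁻³
The maximum is for beryllium.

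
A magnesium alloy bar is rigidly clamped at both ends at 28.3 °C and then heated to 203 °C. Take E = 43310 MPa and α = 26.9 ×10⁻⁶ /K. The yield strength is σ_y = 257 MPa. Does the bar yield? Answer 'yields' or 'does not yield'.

E = 43310 MPa = 43.31 GPa.
ΔT = 174.7 K. Constrained thermal stress σ = E·α·ΔT = 43.31×10³ MPa × 26.9×10⁻⁶ × 174.7 = 204 MPa (compressive).
Compare to σ_y = 257 MPa: σ < σ_y, so it does not yield.

does not yield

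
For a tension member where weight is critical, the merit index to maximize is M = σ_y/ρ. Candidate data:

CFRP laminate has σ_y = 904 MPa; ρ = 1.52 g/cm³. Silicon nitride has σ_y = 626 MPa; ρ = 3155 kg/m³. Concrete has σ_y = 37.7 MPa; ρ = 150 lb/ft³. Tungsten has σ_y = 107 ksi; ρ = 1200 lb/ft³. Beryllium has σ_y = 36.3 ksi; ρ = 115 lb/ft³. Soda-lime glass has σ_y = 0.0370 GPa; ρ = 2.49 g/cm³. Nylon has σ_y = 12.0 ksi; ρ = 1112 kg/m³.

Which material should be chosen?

CFRP laminate

After converting to SI:
  CFRP laminate: σ_y = 904.0 MPa, ρ = 1520 kg/m³
  silicon nitride: σ_y = 626.0 MPa, ρ = 3155 kg/m³
  concrete: σ_y = 37.70 MPa, ρ = 2403 kg/m³
  tungsten: σ_y = 737.7 MPa, ρ = 19220 kg/m³
  beryllium: σ_y = 250.3 MPa, ρ = 1842 kg/m³
  soda-lime glass: σ_y = 37.00 MPa, ρ = 2490 kg/m³
  nylon: σ_y = 82.74 MPa, ρ = 1112 kg/m³
  CFRP laminate: M = 595 kN·m/kg
  silicon nitride: M = 198 kN·m/kg
  beryllium: M = 136 kN·m/kg
  nylon: M = 74.4 kN·m/kg
  tungsten: M = 38.4 kN·m/kg
  concrete: M = 15.7 kN·m/kg
  soda-lime glass: M = 14.9 kN·m/kg
The maximum is for CFRP laminate.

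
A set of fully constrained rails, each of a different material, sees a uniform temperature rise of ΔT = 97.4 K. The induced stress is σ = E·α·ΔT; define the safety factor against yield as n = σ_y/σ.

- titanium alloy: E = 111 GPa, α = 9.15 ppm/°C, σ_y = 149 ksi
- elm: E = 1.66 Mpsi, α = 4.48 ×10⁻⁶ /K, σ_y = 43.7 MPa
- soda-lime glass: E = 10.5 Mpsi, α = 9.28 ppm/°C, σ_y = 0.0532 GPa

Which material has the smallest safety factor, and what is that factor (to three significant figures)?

In consistent units (E in GPa, α in ×10⁻⁶/K, σ_y in MPa):
  titanium alloy: E = 111.0, α = 9.15, σ_y = 1027 → σ = 98.9 MPa, n = 10.4
  elm: E = 11.45, α = 4.48, σ_y = 43.70 → σ = 4.99 MPa, n = 8.75
  soda-lime glass: E = 72.39, α = 9.28, σ_y = 53.20 → σ = 65.4 MPa, n = 0.813
The minimum is soda-lime glass at n = 0.813.

soda-lime glass, n = 0.813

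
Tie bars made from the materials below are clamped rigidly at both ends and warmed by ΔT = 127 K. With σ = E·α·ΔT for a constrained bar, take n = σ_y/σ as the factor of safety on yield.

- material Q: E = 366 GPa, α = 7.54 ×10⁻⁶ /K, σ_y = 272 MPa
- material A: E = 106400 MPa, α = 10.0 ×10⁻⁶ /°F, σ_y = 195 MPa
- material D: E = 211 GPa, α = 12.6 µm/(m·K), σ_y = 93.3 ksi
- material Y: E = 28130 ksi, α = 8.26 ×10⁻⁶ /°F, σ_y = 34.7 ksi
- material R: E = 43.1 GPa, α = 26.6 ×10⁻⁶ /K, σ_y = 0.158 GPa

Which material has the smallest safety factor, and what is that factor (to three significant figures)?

In consistent units (E in GPa, α in ×10⁻⁶/K, σ_y in MPa):
  material Q: E = 366.0, α = 7.54, σ_y = 272.0 → σ = 350 MPa, n = 0.776
  material A: E = 106.4, α = 18.0, σ_y = 195.0 → σ = 243 MPa, n = 0.802
  material D: E = 211.0, α = 12.6, σ_y = 643.3 → σ = 338 MPa, n = 1.91
  material Y: E = 193.9, α = 14.9, σ_y = 239.2 → σ = 366 MPa, n = 0.653
  material R: E = 43.10, α = 26.6, σ_y = 158.0 → σ = 146 MPa, n = 1.09
The minimum is material Y at n = 0.653.

material Y, n = 0.653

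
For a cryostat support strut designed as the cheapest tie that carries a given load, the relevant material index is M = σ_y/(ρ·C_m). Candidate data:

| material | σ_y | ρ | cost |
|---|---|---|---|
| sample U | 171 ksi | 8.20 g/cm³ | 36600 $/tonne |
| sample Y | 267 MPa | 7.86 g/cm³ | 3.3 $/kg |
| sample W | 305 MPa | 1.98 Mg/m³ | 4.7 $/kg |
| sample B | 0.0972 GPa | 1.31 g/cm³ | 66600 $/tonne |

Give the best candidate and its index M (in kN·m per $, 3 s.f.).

Putting every candidate on a common basis:
  sample U: σ_y = 1179 MPa, ρ = 8200 kg/m³, cost = 36.60 $/kg
  sample Y: σ_y = 267.0 MPa, ρ = 7860 kg/m³, cost = 3.300 $/kg
  sample W: σ_y = 305.0 MPa, ρ = 1980 kg/m³, cost = 4.700 $/kg
  sample B: σ_y = 97.20 MPa, ρ = 1310 kg/m³, cost = 66.60 $/kg
  sample W: M = 32.8 kN·m per $
  sample Y: M = 10.3 kN·m per $
  sample U: M = 3.93 kN·m per $
  sample B: M = 1.11 kN·m per $
The maximum is for sample W.

sample W, M = 32.8 kN·m per $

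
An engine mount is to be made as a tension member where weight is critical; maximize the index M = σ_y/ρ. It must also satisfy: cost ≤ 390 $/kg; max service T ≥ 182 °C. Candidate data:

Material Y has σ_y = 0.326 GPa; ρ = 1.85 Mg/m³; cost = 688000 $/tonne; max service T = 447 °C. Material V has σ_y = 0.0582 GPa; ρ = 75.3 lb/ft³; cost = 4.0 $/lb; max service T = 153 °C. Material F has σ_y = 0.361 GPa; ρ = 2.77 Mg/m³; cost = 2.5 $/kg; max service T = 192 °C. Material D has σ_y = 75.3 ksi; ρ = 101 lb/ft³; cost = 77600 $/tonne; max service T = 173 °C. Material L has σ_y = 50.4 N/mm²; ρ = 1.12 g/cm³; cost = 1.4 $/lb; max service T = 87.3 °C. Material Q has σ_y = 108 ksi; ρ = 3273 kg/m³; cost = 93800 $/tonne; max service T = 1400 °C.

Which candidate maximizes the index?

material Q

Screen on constraints: cost ≤ 390 $/kg; max service T ≥ 182 °C. Survivors: material F, material Q.
In SI units:
  material F: σ_y = 361.0 MPa, ρ = 2770 kg/m³
  material Q: σ_y = 744.6 MPa, ρ = 3273 kg/m³
  material Q: M = 228 kN·m/kg
  material F: M = 130 kN·m/kg
Highest index: material Q.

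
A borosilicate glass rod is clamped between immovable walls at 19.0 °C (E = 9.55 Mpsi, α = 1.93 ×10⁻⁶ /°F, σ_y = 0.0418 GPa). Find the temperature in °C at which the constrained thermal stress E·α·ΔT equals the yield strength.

202 °C

E = 9.55 Mpsi = 65.84 GPa.
α = 1.93×10⁻⁶/°F × 9/5 = 3.47×10⁻⁶/K.
σ_y = 0.0418 GPa = 41.80 MPa.
E·α·ΔT = 41.80 MPa ⇒ ΔT = 41.80 / (65.84×10³ × 3.47×10⁻⁶) = 182.7 K.
T = 19.0 + 182.7 = 201.7 °C.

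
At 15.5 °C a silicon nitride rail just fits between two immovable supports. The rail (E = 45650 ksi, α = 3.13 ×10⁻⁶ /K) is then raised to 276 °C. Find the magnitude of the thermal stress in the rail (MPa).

E = 45650 ksi = 314.7 GPa.
ΔT = 260.5 K. Constrained thermal stress σ = E·α·ΔT = 314.7×10³ MPa × 3.13×10⁻⁶ × 260.5 = 257 MPa (compressive).

257 MPa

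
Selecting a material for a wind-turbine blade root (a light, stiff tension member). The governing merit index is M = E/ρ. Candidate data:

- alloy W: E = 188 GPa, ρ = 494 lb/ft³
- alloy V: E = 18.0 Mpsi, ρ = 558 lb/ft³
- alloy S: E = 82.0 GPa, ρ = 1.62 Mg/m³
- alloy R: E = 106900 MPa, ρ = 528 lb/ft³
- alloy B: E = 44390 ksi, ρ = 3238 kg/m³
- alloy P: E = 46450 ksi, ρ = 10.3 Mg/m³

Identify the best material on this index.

Convert each candidate to consistent units, then evaluate M:
  alloy W: E = 188.0 GPa, ρ = 7913 kg/m³
  alloy V: E = 124.1 GPa, ρ = 8938 kg/m³
  alloy S: E = 82.00 GPa, ρ = 1620 kg/m³
  alloy R: E = 106.9 GPa, ρ = 8458 kg/m³
  alloy B: E = 306.1 GPa, ρ = 3238 kg/m³
  alloy P: E = 320.3 GPa, ρ = 10300 kg/m³
  alloy B: M = 94.5 MN·m/kg
  alloy S: M = 50.6 MN·m/kg
  alloy P: M = 31.1 MN·m/kg
  alloy W: M = 23.8 MN·m/kg
  alloy V: M = 13.9 MN·m/kg
  alloy R: M = 12.6 MN·m/kg
Alloy B has the largest M.

alloy B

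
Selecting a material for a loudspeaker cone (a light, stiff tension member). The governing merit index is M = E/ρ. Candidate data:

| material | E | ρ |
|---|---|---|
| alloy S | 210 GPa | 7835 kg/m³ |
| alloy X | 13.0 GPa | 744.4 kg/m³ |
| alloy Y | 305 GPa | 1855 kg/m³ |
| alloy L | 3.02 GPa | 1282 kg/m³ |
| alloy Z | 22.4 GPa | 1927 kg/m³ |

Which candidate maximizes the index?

alloy Y

Evaluate M for each candidate:
  alloy Y: M = 164 MN·m/kg
  alloy S: M = 26.8 MN·m/kg
  alloy X: M = 17.5 MN·m/kg
  alloy Z: M = 11.6 MN·m/kg
  alloy L: M = 2.36 MN·m/kg
Alloy Y has the largest M.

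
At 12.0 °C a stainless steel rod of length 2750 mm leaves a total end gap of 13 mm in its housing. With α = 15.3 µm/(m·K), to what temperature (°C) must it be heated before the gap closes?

α·L₀·ΔT = 13.0 mm ⇒ ΔT = 13.0 / (15.3×10⁻⁶ × 2750.0) = 309.0 K.
T = 12.0 + 309.0 = 321.0 °C.

321 °C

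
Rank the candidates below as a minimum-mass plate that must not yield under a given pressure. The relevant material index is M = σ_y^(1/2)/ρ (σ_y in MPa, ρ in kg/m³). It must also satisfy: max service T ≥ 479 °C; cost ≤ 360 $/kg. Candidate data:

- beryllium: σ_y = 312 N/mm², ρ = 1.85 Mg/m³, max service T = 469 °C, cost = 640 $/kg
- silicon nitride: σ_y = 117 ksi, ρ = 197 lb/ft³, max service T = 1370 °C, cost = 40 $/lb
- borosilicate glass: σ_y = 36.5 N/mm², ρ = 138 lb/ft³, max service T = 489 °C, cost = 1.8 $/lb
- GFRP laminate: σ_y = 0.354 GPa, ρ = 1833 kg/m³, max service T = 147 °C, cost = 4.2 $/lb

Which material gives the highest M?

Screen on constraints: max service T ≥ 479 °C; cost ≤ 360 $/kg. Survivors: silicon nitride, borosilicate glass.
Putting every candidate on a common basis:
  silicon nitride: σ_y = 806.7 MPa, ρ = 3156 kg/m³
  borosilicate glass: σ_y = 36.50 MPa, ρ = 2211 kg/m³
  silicon nitride: M = 9.00×10⁻³
  borosilicate glass: M = 2.73×10⁻³
Silicon nitride ranks first.

silicon nitride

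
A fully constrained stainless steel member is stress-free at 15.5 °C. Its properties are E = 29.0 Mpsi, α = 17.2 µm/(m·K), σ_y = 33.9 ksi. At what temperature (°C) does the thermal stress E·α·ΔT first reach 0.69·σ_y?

E = 29.0 Mpsi = 199.9 GPa.
σ_y = 33.9 ksi = 233.7 MPa.
E·α·ΔT = 161.3 MPa ⇒ ΔT = 161.3 / (199.9×10³ × 17.2×10⁻⁶) = 46.89 K.
T = 15.5 + 46.89 = 62.39 °C.

62.4 °C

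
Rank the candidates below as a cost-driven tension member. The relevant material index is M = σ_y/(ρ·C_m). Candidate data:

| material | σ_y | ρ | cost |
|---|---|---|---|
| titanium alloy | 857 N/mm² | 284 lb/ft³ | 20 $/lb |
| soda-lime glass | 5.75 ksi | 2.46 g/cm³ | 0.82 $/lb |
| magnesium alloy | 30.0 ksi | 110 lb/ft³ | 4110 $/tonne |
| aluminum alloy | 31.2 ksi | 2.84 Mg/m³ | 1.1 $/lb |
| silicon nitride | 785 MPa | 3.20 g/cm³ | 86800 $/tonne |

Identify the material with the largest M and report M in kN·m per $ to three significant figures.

Convert each candidate to consistent units, then evaluate M:
  titanium alloy: σ_y = 857.0 MPa, ρ = 4549 kg/m³, cost = 44.09 $/kg
  soda-lime glass: σ_y = 39.64 MPa, ρ = 2460 kg/m³, cost = 1.808 $/kg
  magnesium alloy: σ_y = 206.8 MPa, ρ = 1762 kg/m³, cost = 4.110 $/kg
  aluminum alloy: σ_y = 215.1 MPa, ρ = 2840 kg/m³, cost = 2.425 $/kg
  silicon nitride: σ_y = 785.0 MPa, ρ = 3200 kg/m³, cost = 86.80 $/kg
  aluminum alloy: M = 31.2 kN·m per $
  magnesium alloy: M = 28.6 kN·m per $
  soda-lime glass: M = 8.91 kN·m per $
  titanium alloy: M = 4.27 kN·m per $
  silicon nitride: M = 2.83 kN·m per $
Highest index: aluminum alloy.

aluminum alloy, M = 31.2 kN·m per $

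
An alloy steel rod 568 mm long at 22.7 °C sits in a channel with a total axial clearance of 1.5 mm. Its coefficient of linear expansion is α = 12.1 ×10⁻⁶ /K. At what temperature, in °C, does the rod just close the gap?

241 °C

α·L₀·ΔT = 1.5 mm ⇒ ΔT = 1.5 / (12.1×10⁻⁶ × 568.0) = 218.3 K.
T = 22.7 + 218.3 = 241.0 °C.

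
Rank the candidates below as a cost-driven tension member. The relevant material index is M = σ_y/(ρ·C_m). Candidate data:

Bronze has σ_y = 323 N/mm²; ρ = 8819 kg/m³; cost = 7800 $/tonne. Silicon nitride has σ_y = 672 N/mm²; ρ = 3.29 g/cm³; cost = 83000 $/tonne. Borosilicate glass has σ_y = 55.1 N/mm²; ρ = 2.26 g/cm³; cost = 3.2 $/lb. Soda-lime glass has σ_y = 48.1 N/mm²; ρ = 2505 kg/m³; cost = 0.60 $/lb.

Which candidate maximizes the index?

After converting to SI:
  bronze: σ_y = 323.0 MPa, ρ = 8819 kg/m³, cost = 7.800 $/kg
  silicon nitride: σ_y = 672.0 MPa, ρ = 3290 kg/m³, cost = 83.00 $/kg
  borosilicate glass: σ_y = 55.10 MPa, ρ = 2260 kg/m³, cost = 7.055 $/kg
  soda-lime glass: σ_y = 48.10 MPa, ρ = 2505 kg/m³, cost = 1.323 $/kg
  soda-lime glass: M = 14.5 kN·m per $
  bronze: M = 4.70 kN·m per $
  borosilicate glass: M = 3.46 kN·m per $
  silicon nitride: M = 2.46 kN·m per $
Soda-lime glass ranks first.

soda-lime glass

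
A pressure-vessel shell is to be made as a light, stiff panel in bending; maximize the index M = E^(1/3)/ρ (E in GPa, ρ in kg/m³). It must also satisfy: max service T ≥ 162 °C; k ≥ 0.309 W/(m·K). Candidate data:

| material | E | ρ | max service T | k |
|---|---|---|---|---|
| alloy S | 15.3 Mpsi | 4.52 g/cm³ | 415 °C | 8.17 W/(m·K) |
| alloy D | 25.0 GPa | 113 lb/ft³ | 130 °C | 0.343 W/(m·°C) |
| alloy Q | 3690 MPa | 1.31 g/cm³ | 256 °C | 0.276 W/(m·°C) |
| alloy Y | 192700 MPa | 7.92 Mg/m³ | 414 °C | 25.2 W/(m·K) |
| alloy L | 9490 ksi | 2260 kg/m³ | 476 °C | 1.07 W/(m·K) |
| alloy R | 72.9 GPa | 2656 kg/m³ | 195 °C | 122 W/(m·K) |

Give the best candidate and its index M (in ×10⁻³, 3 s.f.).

Screen on constraints: max service T ≥ 162 °C; k ≥ 0.309 W/(m·K). Survivors: alloy S, alloy Y, alloy L, alloy R.
After converting to SI:
  alloy S: E = 105.5 GPa, ρ = 4520 kg/m³
  alloy Y: E = 192.7 GPa, ρ = 7920 kg/m³
  alloy L: E = 65.43 GPa, ρ = 2260 kg/m³
  alloy R: E = 72.90 GPa, ρ = 2656 kg/m³
  alloy L: M = 1.78×10⁻³
  alloy R: M = 1.57×10⁻³
  alloy S: M = 1.05×10⁻³
  alloy Y: M = 0.729×10⁻³
The maximum is for alloy L.

alloy L, M = 1.78×10⁻³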